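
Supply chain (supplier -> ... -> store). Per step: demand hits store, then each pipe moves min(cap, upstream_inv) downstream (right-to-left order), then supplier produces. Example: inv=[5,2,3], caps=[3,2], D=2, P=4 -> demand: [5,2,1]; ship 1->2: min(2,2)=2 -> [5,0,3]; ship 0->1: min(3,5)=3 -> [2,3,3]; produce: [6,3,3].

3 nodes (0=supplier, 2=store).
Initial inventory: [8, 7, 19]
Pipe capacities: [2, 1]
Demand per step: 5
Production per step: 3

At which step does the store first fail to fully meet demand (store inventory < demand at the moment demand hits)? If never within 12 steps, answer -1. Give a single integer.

Step 1: demand=5,sold=5 ship[1->2]=1 ship[0->1]=2 prod=3 -> [9 8 15]
Step 2: demand=5,sold=5 ship[1->2]=1 ship[0->1]=2 prod=3 -> [10 9 11]
Step 3: demand=5,sold=5 ship[1->2]=1 ship[0->1]=2 prod=3 -> [11 10 7]
Step 4: demand=5,sold=5 ship[1->2]=1 ship[0->1]=2 prod=3 -> [12 11 3]
Step 5: demand=5,sold=3 ship[1->2]=1 ship[0->1]=2 prod=3 -> [13 12 1]
Step 6: demand=5,sold=1 ship[1->2]=1 ship[0->1]=2 prod=3 -> [14 13 1]
Step 7: demand=5,sold=1 ship[1->2]=1 ship[0->1]=2 prod=3 -> [15 14 1]
Step 8: demand=5,sold=1 ship[1->2]=1 ship[0->1]=2 prod=3 -> [16 15 1]
Step 9: demand=5,sold=1 ship[1->2]=1 ship[0->1]=2 prod=3 -> [17 16 1]
Step 10: demand=5,sold=1 ship[1->2]=1 ship[0->1]=2 prod=3 -> [18 17 1]
Step 11: demand=5,sold=1 ship[1->2]=1 ship[0->1]=2 prod=3 -> [19 18 1]
Step 12: demand=5,sold=1 ship[1->2]=1 ship[0->1]=2 prod=3 -> [20 19 1]
First stockout at step 5

5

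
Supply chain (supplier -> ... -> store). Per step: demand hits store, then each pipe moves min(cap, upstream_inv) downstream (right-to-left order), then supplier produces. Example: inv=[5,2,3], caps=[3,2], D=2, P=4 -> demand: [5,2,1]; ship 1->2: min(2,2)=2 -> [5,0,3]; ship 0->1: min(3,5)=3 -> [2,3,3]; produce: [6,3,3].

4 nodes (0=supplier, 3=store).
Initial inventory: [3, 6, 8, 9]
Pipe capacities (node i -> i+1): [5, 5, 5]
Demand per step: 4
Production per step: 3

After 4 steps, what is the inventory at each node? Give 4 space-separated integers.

Step 1: demand=4,sold=4 ship[2->3]=5 ship[1->2]=5 ship[0->1]=3 prod=3 -> inv=[3 4 8 10]
Step 2: demand=4,sold=4 ship[2->3]=5 ship[1->2]=4 ship[0->1]=3 prod=3 -> inv=[3 3 7 11]
Step 3: demand=4,sold=4 ship[2->3]=5 ship[1->2]=3 ship[0->1]=3 prod=3 -> inv=[3 3 5 12]
Step 4: demand=4,sold=4 ship[2->3]=5 ship[1->2]=3 ship[0->1]=3 prod=3 -> inv=[3 3 3 13]

3 3 3 13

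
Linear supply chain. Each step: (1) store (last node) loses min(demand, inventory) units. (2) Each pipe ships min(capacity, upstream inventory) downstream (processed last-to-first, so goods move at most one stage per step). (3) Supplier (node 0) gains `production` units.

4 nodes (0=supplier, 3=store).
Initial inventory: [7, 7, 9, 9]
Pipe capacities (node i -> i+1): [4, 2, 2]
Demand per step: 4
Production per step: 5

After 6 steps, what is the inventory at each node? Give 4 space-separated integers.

Step 1: demand=4,sold=4 ship[2->3]=2 ship[1->2]=2 ship[0->1]=4 prod=5 -> inv=[8 9 9 7]
Step 2: demand=4,sold=4 ship[2->3]=2 ship[1->2]=2 ship[0->1]=4 prod=5 -> inv=[9 11 9 5]
Step 3: demand=4,sold=4 ship[2->3]=2 ship[1->2]=2 ship[0->1]=4 prod=5 -> inv=[10 13 9 3]
Step 4: demand=4,sold=3 ship[2->3]=2 ship[1->2]=2 ship[0->1]=4 prod=5 -> inv=[11 15 9 2]
Step 5: demand=4,sold=2 ship[2->3]=2 ship[1->2]=2 ship[0->1]=4 prod=5 -> inv=[12 17 9 2]
Step 6: demand=4,sold=2 ship[2->3]=2 ship[1->2]=2 ship[0->1]=4 prod=5 -> inv=[13 19 9 2]

13 19 9 2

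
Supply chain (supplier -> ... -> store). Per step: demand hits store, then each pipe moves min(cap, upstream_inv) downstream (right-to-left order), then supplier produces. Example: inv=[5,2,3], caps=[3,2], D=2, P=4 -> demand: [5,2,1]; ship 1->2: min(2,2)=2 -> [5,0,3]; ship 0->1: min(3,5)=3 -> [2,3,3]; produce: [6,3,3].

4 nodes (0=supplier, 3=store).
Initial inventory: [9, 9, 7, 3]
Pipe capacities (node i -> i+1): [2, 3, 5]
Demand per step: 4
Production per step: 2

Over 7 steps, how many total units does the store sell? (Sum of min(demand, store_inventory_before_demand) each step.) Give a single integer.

Answer: 25

Derivation:
Step 1: sold=3 (running total=3) -> [9 8 5 5]
Step 2: sold=4 (running total=7) -> [9 7 3 6]
Step 3: sold=4 (running total=11) -> [9 6 3 5]
Step 4: sold=4 (running total=15) -> [9 5 3 4]
Step 5: sold=4 (running total=19) -> [9 4 3 3]
Step 6: sold=3 (running total=22) -> [9 3 3 3]
Step 7: sold=3 (running total=25) -> [9 2 3 3]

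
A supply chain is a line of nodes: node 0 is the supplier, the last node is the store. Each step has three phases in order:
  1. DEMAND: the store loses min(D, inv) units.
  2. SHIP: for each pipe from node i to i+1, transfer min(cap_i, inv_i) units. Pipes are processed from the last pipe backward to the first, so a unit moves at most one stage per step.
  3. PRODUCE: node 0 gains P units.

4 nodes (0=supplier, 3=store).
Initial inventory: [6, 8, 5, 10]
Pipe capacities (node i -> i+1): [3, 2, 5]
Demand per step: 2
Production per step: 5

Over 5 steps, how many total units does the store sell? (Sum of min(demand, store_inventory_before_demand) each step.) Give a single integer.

Answer: 10

Derivation:
Step 1: sold=2 (running total=2) -> [8 9 2 13]
Step 2: sold=2 (running total=4) -> [10 10 2 13]
Step 3: sold=2 (running total=6) -> [12 11 2 13]
Step 4: sold=2 (running total=8) -> [14 12 2 13]
Step 5: sold=2 (running total=10) -> [16 13 2 13]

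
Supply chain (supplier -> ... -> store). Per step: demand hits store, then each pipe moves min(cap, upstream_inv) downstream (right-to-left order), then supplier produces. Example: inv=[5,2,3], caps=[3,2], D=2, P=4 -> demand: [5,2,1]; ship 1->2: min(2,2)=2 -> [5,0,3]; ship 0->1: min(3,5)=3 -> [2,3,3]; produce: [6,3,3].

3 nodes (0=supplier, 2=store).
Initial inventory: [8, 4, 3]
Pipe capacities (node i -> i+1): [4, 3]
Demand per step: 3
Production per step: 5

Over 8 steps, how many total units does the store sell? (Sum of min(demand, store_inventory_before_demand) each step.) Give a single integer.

Step 1: sold=3 (running total=3) -> [9 5 3]
Step 2: sold=3 (running total=6) -> [10 6 3]
Step 3: sold=3 (running total=9) -> [11 7 3]
Step 4: sold=3 (running total=12) -> [12 8 3]
Step 5: sold=3 (running total=15) -> [13 9 3]
Step 6: sold=3 (running total=18) -> [14 10 3]
Step 7: sold=3 (running total=21) -> [15 11 3]
Step 8: sold=3 (running total=24) -> [16 12 3]

Answer: 24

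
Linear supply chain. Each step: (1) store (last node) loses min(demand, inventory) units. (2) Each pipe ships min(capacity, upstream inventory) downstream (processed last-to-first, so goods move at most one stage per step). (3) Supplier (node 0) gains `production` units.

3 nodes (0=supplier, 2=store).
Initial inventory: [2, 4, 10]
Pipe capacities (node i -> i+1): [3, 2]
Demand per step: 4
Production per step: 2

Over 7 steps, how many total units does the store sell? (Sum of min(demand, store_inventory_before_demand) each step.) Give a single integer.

Answer: 22

Derivation:
Step 1: sold=4 (running total=4) -> [2 4 8]
Step 2: sold=4 (running total=8) -> [2 4 6]
Step 3: sold=4 (running total=12) -> [2 4 4]
Step 4: sold=4 (running total=16) -> [2 4 2]
Step 5: sold=2 (running total=18) -> [2 4 2]
Step 6: sold=2 (running total=20) -> [2 4 2]
Step 7: sold=2 (running total=22) -> [2 4 2]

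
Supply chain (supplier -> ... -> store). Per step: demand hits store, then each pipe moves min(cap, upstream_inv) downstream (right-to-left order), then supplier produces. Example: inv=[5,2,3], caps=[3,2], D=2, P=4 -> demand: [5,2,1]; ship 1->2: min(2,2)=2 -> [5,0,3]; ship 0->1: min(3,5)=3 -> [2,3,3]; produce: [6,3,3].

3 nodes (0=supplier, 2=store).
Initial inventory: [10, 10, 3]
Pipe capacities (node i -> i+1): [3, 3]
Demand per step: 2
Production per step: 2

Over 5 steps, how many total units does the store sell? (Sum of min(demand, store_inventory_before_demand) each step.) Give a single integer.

Step 1: sold=2 (running total=2) -> [9 10 4]
Step 2: sold=2 (running total=4) -> [8 10 5]
Step 3: sold=2 (running total=6) -> [7 10 6]
Step 4: sold=2 (running total=8) -> [6 10 7]
Step 5: sold=2 (running total=10) -> [5 10 8]

Answer: 10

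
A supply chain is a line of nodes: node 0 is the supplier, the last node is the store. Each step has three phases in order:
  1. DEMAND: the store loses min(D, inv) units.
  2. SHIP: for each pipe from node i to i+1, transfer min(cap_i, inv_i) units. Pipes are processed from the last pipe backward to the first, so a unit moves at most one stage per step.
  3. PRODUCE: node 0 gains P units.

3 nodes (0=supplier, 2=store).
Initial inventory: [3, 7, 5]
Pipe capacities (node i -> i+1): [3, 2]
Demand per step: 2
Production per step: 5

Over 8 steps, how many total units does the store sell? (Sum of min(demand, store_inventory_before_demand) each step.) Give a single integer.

Answer: 16

Derivation:
Step 1: sold=2 (running total=2) -> [5 8 5]
Step 2: sold=2 (running total=4) -> [7 9 5]
Step 3: sold=2 (running total=6) -> [9 10 5]
Step 4: sold=2 (running total=8) -> [11 11 5]
Step 5: sold=2 (running total=10) -> [13 12 5]
Step 6: sold=2 (running total=12) -> [15 13 5]
Step 7: sold=2 (running total=14) -> [17 14 5]
Step 8: sold=2 (running total=16) -> [19 15 5]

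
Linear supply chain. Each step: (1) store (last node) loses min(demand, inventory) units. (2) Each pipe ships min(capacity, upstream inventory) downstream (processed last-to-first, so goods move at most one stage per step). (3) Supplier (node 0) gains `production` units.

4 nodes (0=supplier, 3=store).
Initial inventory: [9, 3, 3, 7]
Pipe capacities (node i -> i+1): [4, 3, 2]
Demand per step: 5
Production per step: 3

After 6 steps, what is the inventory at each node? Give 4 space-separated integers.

Step 1: demand=5,sold=5 ship[2->3]=2 ship[1->2]=3 ship[0->1]=4 prod=3 -> inv=[8 4 4 4]
Step 2: demand=5,sold=4 ship[2->3]=2 ship[1->2]=3 ship[0->1]=4 prod=3 -> inv=[7 5 5 2]
Step 3: demand=5,sold=2 ship[2->3]=2 ship[1->2]=3 ship[0->1]=4 prod=3 -> inv=[6 6 6 2]
Step 4: demand=5,sold=2 ship[2->3]=2 ship[1->2]=3 ship[0->1]=4 prod=3 -> inv=[5 7 7 2]
Step 5: demand=5,sold=2 ship[2->3]=2 ship[1->2]=3 ship[0->1]=4 prod=3 -> inv=[4 8 8 2]
Step 6: demand=5,sold=2 ship[2->3]=2 ship[1->2]=3 ship[0->1]=4 prod=3 -> inv=[3 9 9 2]

3 9 9 2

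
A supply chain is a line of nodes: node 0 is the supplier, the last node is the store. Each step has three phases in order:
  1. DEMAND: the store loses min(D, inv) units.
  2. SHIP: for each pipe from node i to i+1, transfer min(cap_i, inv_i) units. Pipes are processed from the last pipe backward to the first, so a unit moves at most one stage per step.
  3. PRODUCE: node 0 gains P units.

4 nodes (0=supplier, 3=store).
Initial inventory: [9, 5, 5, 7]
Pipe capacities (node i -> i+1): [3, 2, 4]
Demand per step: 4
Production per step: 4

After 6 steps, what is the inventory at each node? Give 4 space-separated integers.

Step 1: demand=4,sold=4 ship[2->3]=4 ship[1->2]=2 ship[0->1]=3 prod=4 -> inv=[10 6 3 7]
Step 2: demand=4,sold=4 ship[2->3]=3 ship[1->2]=2 ship[0->1]=3 prod=4 -> inv=[11 7 2 6]
Step 3: demand=4,sold=4 ship[2->3]=2 ship[1->2]=2 ship[0->1]=3 prod=4 -> inv=[12 8 2 4]
Step 4: demand=4,sold=4 ship[2->3]=2 ship[1->2]=2 ship[0->1]=3 prod=4 -> inv=[13 9 2 2]
Step 5: demand=4,sold=2 ship[2->3]=2 ship[1->2]=2 ship[0->1]=3 prod=4 -> inv=[14 10 2 2]
Step 6: demand=4,sold=2 ship[2->3]=2 ship[1->2]=2 ship[0->1]=3 prod=4 -> inv=[15 11 2 2]

15 11 2 2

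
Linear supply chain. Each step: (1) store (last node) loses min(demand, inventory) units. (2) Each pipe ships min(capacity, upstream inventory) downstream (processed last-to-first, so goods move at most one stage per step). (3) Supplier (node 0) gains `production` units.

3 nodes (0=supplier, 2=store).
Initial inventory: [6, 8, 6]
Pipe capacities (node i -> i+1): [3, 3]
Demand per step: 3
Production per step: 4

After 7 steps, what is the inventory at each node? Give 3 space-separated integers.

Step 1: demand=3,sold=3 ship[1->2]=3 ship[0->1]=3 prod=4 -> inv=[7 8 6]
Step 2: demand=3,sold=3 ship[1->2]=3 ship[0->1]=3 prod=4 -> inv=[8 8 6]
Step 3: demand=3,sold=3 ship[1->2]=3 ship[0->1]=3 prod=4 -> inv=[9 8 6]
Step 4: demand=3,sold=3 ship[1->2]=3 ship[0->1]=3 prod=4 -> inv=[10 8 6]
Step 5: demand=3,sold=3 ship[1->2]=3 ship[0->1]=3 prod=4 -> inv=[11 8 6]
Step 6: demand=3,sold=3 ship[1->2]=3 ship[0->1]=3 prod=4 -> inv=[12 8 6]
Step 7: demand=3,sold=3 ship[1->2]=3 ship[0->1]=3 prod=4 -> inv=[13 8 6]

13 8 6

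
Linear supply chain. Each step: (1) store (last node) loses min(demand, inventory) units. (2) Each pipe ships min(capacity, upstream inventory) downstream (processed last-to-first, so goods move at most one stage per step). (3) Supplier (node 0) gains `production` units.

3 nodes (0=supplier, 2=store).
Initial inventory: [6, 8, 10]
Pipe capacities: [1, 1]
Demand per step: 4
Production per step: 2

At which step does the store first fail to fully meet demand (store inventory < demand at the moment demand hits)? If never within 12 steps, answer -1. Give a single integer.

Step 1: demand=4,sold=4 ship[1->2]=1 ship[0->1]=1 prod=2 -> [7 8 7]
Step 2: demand=4,sold=4 ship[1->2]=1 ship[0->1]=1 prod=2 -> [8 8 4]
Step 3: demand=4,sold=4 ship[1->2]=1 ship[0->1]=1 prod=2 -> [9 8 1]
Step 4: demand=4,sold=1 ship[1->2]=1 ship[0->1]=1 prod=2 -> [10 8 1]
Step 5: demand=4,sold=1 ship[1->2]=1 ship[0->1]=1 prod=2 -> [11 8 1]
Step 6: demand=4,sold=1 ship[1->2]=1 ship[0->1]=1 prod=2 -> [12 8 1]
Step 7: demand=4,sold=1 ship[1->2]=1 ship[0->1]=1 prod=2 -> [13 8 1]
Step 8: demand=4,sold=1 ship[1->2]=1 ship[0->1]=1 prod=2 -> [14 8 1]
Step 9: demand=4,sold=1 ship[1->2]=1 ship[0->1]=1 prod=2 -> [15 8 1]
Step 10: demand=4,sold=1 ship[1->2]=1 ship[0->1]=1 prod=2 -> [16 8 1]
Step 11: demand=4,sold=1 ship[1->2]=1 ship[0->1]=1 prod=2 -> [17 8 1]
Step 12: demand=4,sold=1 ship[1->2]=1 ship[0->1]=1 prod=2 -> [18 8 1]
First stockout at step 4

4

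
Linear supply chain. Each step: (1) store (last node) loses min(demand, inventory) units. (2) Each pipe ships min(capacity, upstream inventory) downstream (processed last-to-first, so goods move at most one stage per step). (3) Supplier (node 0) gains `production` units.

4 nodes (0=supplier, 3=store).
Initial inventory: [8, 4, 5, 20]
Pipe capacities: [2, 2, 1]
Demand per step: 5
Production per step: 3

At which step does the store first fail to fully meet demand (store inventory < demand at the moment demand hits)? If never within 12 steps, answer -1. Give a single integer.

Step 1: demand=5,sold=5 ship[2->3]=1 ship[1->2]=2 ship[0->1]=2 prod=3 -> [9 4 6 16]
Step 2: demand=5,sold=5 ship[2->3]=1 ship[1->2]=2 ship[0->1]=2 prod=3 -> [10 4 7 12]
Step 3: demand=5,sold=5 ship[2->3]=1 ship[1->2]=2 ship[0->1]=2 prod=3 -> [11 4 8 8]
Step 4: demand=5,sold=5 ship[2->3]=1 ship[1->2]=2 ship[0->1]=2 prod=3 -> [12 4 9 4]
Step 5: demand=5,sold=4 ship[2->3]=1 ship[1->2]=2 ship[0->1]=2 prod=3 -> [13 4 10 1]
Step 6: demand=5,sold=1 ship[2->3]=1 ship[1->2]=2 ship[0->1]=2 prod=3 -> [14 4 11 1]
Step 7: demand=5,sold=1 ship[2->3]=1 ship[1->2]=2 ship[0->1]=2 prod=3 -> [15 4 12 1]
Step 8: demand=5,sold=1 ship[2->3]=1 ship[1->2]=2 ship[0->1]=2 prod=3 -> [16 4 13 1]
Step 9: demand=5,sold=1 ship[2->3]=1 ship[1->2]=2 ship[0->1]=2 prod=3 -> [17 4 14 1]
Step 10: demand=5,sold=1 ship[2->3]=1 ship[1->2]=2 ship[0->1]=2 prod=3 -> [18 4 15 1]
Step 11: demand=5,sold=1 ship[2->3]=1 ship[1->2]=2 ship[0->1]=2 prod=3 -> [19 4 16 1]
Step 12: demand=5,sold=1 ship[2->3]=1 ship[1->2]=2 ship[0->1]=2 prod=3 -> [20 4 17 1]
First stockout at step 5

5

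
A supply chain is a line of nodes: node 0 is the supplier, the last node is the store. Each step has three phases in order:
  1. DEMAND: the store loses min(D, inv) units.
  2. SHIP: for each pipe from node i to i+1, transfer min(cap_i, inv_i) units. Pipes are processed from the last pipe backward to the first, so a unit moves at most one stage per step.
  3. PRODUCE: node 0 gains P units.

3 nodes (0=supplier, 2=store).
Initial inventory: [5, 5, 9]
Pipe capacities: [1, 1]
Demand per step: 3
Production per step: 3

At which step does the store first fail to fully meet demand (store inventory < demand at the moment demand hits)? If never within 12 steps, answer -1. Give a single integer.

Step 1: demand=3,sold=3 ship[1->2]=1 ship[0->1]=1 prod=3 -> [7 5 7]
Step 2: demand=3,sold=3 ship[1->2]=1 ship[0->1]=1 prod=3 -> [9 5 5]
Step 3: demand=3,sold=3 ship[1->2]=1 ship[0->1]=1 prod=3 -> [11 5 3]
Step 4: demand=3,sold=3 ship[1->2]=1 ship[0->1]=1 prod=3 -> [13 5 1]
Step 5: demand=3,sold=1 ship[1->2]=1 ship[0->1]=1 prod=3 -> [15 5 1]
Step 6: demand=3,sold=1 ship[1->2]=1 ship[0->1]=1 prod=3 -> [17 5 1]
Step 7: demand=3,sold=1 ship[1->2]=1 ship[0->1]=1 prod=3 -> [19 5 1]
Step 8: demand=3,sold=1 ship[1->2]=1 ship[0->1]=1 prod=3 -> [21 5 1]
Step 9: demand=3,sold=1 ship[1->2]=1 ship[0->1]=1 prod=3 -> [23 5 1]
Step 10: demand=3,sold=1 ship[1->2]=1 ship[0->1]=1 prod=3 -> [25 5 1]
Step 11: demand=3,sold=1 ship[1->2]=1 ship[0->1]=1 prod=3 -> [27 5 1]
Step 12: demand=3,sold=1 ship[1->2]=1 ship[0->1]=1 prod=3 -> [29 5 1]
First stockout at step 5

5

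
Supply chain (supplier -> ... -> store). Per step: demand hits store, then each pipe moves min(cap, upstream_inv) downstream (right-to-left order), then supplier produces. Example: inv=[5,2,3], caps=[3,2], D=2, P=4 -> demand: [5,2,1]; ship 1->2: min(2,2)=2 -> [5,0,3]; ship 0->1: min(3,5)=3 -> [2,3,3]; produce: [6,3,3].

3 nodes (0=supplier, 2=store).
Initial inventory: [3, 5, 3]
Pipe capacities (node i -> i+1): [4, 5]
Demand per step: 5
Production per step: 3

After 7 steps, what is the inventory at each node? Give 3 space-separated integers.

Step 1: demand=5,sold=3 ship[1->2]=5 ship[0->1]=3 prod=3 -> inv=[3 3 5]
Step 2: demand=5,sold=5 ship[1->2]=3 ship[0->1]=3 prod=3 -> inv=[3 3 3]
Step 3: demand=5,sold=3 ship[1->2]=3 ship[0->1]=3 prod=3 -> inv=[3 3 3]
Step 4: demand=5,sold=3 ship[1->2]=3 ship[0->1]=3 prod=3 -> inv=[3 3 3]
Step 5: demand=5,sold=3 ship[1->2]=3 ship[0->1]=3 prod=3 -> inv=[3 3 3]
Step 6: demand=5,sold=3 ship[1->2]=3 ship[0->1]=3 prod=3 -> inv=[3 3 3]
Step 7: demand=5,sold=3 ship[1->2]=3 ship[0->1]=3 prod=3 -> inv=[3 3 3]

3 3 3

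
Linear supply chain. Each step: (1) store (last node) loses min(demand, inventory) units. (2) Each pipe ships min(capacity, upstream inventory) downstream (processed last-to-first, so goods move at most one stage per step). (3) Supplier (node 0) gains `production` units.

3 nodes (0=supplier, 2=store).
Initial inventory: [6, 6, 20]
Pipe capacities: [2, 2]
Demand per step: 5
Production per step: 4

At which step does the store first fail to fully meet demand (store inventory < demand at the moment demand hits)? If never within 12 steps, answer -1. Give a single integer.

Step 1: demand=5,sold=5 ship[1->2]=2 ship[0->1]=2 prod=4 -> [8 6 17]
Step 2: demand=5,sold=5 ship[1->2]=2 ship[0->1]=2 prod=4 -> [10 6 14]
Step 3: demand=5,sold=5 ship[1->2]=2 ship[0->1]=2 prod=4 -> [12 6 11]
Step 4: demand=5,sold=5 ship[1->2]=2 ship[0->1]=2 prod=4 -> [14 6 8]
Step 5: demand=5,sold=5 ship[1->2]=2 ship[0->1]=2 prod=4 -> [16 6 5]
Step 6: demand=5,sold=5 ship[1->2]=2 ship[0->1]=2 prod=4 -> [18 6 2]
Step 7: demand=5,sold=2 ship[1->2]=2 ship[0->1]=2 prod=4 -> [20 6 2]
Step 8: demand=5,sold=2 ship[1->2]=2 ship[0->1]=2 prod=4 -> [22 6 2]
Step 9: demand=5,sold=2 ship[1->2]=2 ship[0->1]=2 prod=4 -> [24 6 2]
Step 10: demand=5,sold=2 ship[1->2]=2 ship[0->1]=2 prod=4 -> [26 6 2]
Step 11: demand=5,sold=2 ship[1->2]=2 ship[0->1]=2 prod=4 -> [28 6 2]
Step 12: demand=5,sold=2 ship[1->2]=2 ship[0->1]=2 prod=4 -> [30 6 2]
First stockout at step 7

7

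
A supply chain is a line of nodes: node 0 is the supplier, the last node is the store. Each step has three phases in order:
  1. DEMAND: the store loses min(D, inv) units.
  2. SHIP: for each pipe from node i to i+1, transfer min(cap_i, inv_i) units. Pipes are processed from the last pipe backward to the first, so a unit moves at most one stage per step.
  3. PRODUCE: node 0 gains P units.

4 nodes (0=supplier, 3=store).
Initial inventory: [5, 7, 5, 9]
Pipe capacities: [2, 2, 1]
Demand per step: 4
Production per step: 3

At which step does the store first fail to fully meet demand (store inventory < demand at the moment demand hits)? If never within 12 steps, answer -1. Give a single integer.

Step 1: demand=4,sold=4 ship[2->3]=1 ship[1->2]=2 ship[0->1]=2 prod=3 -> [6 7 6 6]
Step 2: demand=4,sold=4 ship[2->3]=1 ship[1->2]=2 ship[0->1]=2 prod=3 -> [7 7 7 3]
Step 3: demand=4,sold=3 ship[2->3]=1 ship[1->2]=2 ship[0->1]=2 prod=3 -> [8 7 8 1]
Step 4: demand=4,sold=1 ship[2->3]=1 ship[1->2]=2 ship[0->1]=2 prod=3 -> [9 7 9 1]
Step 5: demand=4,sold=1 ship[2->3]=1 ship[1->2]=2 ship[0->1]=2 prod=3 -> [10 7 10 1]
Step 6: demand=4,sold=1 ship[2->3]=1 ship[1->2]=2 ship[0->1]=2 prod=3 -> [11 7 11 1]
Step 7: demand=4,sold=1 ship[2->3]=1 ship[1->2]=2 ship[0->1]=2 prod=3 -> [12 7 12 1]
Step 8: demand=4,sold=1 ship[2->3]=1 ship[1->2]=2 ship[0->1]=2 prod=3 -> [13 7 13 1]
Step 9: demand=4,sold=1 ship[2->3]=1 ship[1->2]=2 ship[0->1]=2 prod=3 -> [14 7 14 1]
Step 10: demand=4,sold=1 ship[2->3]=1 ship[1->2]=2 ship[0->1]=2 prod=3 -> [15 7 15 1]
Step 11: demand=4,sold=1 ship[2->3]=1 ship[1->2]=2 ship[0->1]=2 prod=3 -> [16 7 16 1]
Step 12: demand=4,sold=1 ship[2->3]=1 ship[1->2]=2 ship[0->1]=2 prod=3 -> [17 7 17 1]
First stockout at step 3

3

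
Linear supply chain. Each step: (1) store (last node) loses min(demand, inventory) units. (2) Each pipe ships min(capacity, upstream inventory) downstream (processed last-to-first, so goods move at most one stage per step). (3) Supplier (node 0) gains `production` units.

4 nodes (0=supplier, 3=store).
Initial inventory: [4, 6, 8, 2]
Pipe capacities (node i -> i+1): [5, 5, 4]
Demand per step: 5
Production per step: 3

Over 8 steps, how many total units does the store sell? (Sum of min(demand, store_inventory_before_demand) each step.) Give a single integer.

Answer: 30

Derivation:
Step 1: sold=2 (running total=2) -> [3 5 9 4]
Step 2: sold=4 (running total=6) -> [3 3 10 4]
Step 3: sold=4 (running total=10) -> [3 3 9 4]
Step 4: sold=4 (running total=14) -> [3 3 8 4]
Step 5: sold=4 (running total=18) -> [3 3 7 4]
Step 6: sold=4 (running total=22) -> [3 3 6 4]
Step 7: sold=4 (running total=26) -> [3 3 5 4]
Step 8: sold=4 (running total=30) -> [3 3 4 4]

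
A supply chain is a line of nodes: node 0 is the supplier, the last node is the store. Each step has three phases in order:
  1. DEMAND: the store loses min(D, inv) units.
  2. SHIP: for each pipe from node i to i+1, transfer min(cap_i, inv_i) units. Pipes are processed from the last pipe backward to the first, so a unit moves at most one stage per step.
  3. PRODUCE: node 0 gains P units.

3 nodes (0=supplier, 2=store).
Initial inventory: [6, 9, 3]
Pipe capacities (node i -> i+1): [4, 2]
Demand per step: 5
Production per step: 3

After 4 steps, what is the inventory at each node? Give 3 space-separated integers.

Step 1: demand=5,sold=3 ship[1->2]=2 ship[0->1]=4 prod=3 -> inv=[5 11 2]
Step 2: demand=5,sold=2 ship[1->2]=2 ship[0->1]=4 prod=3 -> inv=[4 13 2]
Step 3: demand=5,sold=2 ship[1->2]=2 ship[0->1]=4 prod=3 -> inv=[3 15 2]
Step 4: demand=5,sold=2 ship[1->2]=2 ship[0->1]=3 prod=3 -> inv=[3 16 2]

3 16 2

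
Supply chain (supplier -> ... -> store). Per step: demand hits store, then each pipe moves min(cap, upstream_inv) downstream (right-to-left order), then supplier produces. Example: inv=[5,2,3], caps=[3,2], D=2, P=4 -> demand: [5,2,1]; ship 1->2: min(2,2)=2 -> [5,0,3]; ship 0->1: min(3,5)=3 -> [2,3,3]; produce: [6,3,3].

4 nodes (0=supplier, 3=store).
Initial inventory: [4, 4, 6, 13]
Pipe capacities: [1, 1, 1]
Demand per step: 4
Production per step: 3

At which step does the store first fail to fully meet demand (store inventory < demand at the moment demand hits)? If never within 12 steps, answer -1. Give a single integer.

Step 1: demand=4,sold=4 ship[2->3]=1 ship[1->2]=1 ship[0->1]=1 prod=3 -> [6 4 6 10]
Step 2: demand=4,sold=4 ship[2->3]=1 ship[1->2]=1 ship[0->1]=1 prod=3 -> [8 4 6 7]
Step 3: demand=4,sold=4 ship[2->3]=1 ship[1->2]=1 ship[0->1]=1 prod=3 -> [10 4 6 4]
Step 4: demand=4,sold=4 ship[2->3]=1 ship[1->2]=1 ship[0->1]=1 prod=3 -> [12 4 6 1]
Step 5: demand=4,sold=1 ship[2->3]=1 ship[1->2]=1 ship[0->1]=1 prod=3 -> [14 4 6 1]
Step 6: demand=4,sold=1 ship[2->3]=1 ship[1->2]=1 ship[0->1]=1 prod=3 -> [16 4 6 1]
Step 7: demand=4,sold=1 ship[2->3]=1 ship[1->2]=1 ship[0->1]=1 prod=3 -> [18 4 6 1]
Step 8: demand=4,sold=1 ship[2->3]=1 ship[1->2]=1 ship[0->1]=1 prod=3 -> [20 4 6 1]
Step 9: demand=4,sold=1 ship[2->3]=1 ship[1->2]=1 ship[0->1]=1 prod=3 -> [22 4 6 1]
Step 10: demand=4,sold=1 ship[2->3]=1 ship[1->2]=1 ship[0->1]=1 prod=3 -> [24 4 6 1]
Step 11: demand=4,sold=1 ship[2->3]=1 ship[1->2]=1 ship[0->1]=1 prod=3 -> [26 4 6 1]
Step 12: demand=4,sold=1 ship[2->3]=1 ship[1->2]=1 ship[0->1]=1 prod=3 -> [28 4 6 1]
First stockout at step 5

5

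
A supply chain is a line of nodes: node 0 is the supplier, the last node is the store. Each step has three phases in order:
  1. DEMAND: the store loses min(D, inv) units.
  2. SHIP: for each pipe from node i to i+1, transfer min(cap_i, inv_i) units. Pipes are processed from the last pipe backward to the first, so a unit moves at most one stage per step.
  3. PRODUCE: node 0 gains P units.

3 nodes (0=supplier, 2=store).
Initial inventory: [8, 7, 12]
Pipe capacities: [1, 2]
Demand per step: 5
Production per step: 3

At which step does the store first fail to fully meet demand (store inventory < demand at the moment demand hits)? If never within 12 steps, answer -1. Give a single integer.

Step 1: demand=5,sold=5 ship[1->2]=2 ship[0->1]=1 prod=3 -> [10 6 9]
Step 2: demand=5,sold=5 ship[1->2]=2 ship[0->1]=1 prod=3 -> [12 5 6]
Step 3: demand=5,sold=5 ship[1->2]=2 ship[0->1]=1 prod=3 -> [14 4 3]
Step 4: demand=5,sold=3 ship[1->2]=2 ship[0->1]=1 prod=3 -> [16 3 2]
Step 5: demand=5,sold=2 ship[1->2]=2 ship[0->1]=1 prod=3 -> [18 2 2]
Step 6: demand=5,sold=2 ship[1->2]=2 ship[0->1]=1 prod=3 -> [20 1 2]
Step 7: demand=5,sold=2 ship[1->2]=1 ship[0->1]=1 prod=3 -> [22 1 1]
Step 8: demand=5,sold=1 ship[1->2]=1 ship[0->1]=1 prod=3 -> [24 1 1]
Step 9: demand=5,sold=1 ship[1->2]=1 ship[0->1]=1 prod=3 -> [26 1 1]
Step 10: demand=5,sold=1 ship[1->2]=1 ship[0->1]=1 prod=3 -> [28 1 1]
Step 11: demand=5,sold=1 ship[1->2]=1 ship[0->1]=1 prod=3 -> [30 1 1]
Step 12: demand=5,sold=1 ship[1->2]=1 ship[0->1]=1 prod=3 -> [32 1 1]
First stockout at step 4

4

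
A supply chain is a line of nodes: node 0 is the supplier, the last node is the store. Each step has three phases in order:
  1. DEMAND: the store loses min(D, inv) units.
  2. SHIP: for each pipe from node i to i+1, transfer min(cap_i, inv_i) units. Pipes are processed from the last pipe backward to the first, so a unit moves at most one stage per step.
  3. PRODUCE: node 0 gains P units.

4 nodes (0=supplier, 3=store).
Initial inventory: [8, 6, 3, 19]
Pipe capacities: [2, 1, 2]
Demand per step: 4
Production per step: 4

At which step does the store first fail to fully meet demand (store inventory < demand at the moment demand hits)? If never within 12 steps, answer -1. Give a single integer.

Step 1: demand=4,sold=4 ship[2->3]=2 ship[1->2]=1 ship[0->1]=2 prod=4 -> [10 7 2 17]
Step 2: demand=4,sold=4 ship[2->3]=2 ship[1->2]=1 ship[0->1]=2 prod=4 -> [12 8 1 15]
Step 3: demand=4,sold=4 ship[2->3]=1 ship[1->2]=1 ship[0->1]=2 prod=4 -> [14 9 1 12]
Step 4: demand=4,sold=4 ship[2->3]=1 ship[1->2]=1 ship[0->1]=2 prod=4 -> [16 10 1 9]
Step 5: demand=4,sold=4 ship[2->3]=1 ship[1->2]=1 ship[0->1]=2 prod=4 -> [18 11 1 6]
Step 6: demand=4,sold=4 ship[2->3]=1 ship[1->2]=1 ship[0->1]=2 prod=4 -> [20 12 1 3]
Step 7: demand=4,sold=3 ship[2->3]=1 ship[1->2]=1 ship[0->1]=2 prod=4 -> [22 13 1 1]
Step 8: demand=4,sold=1 ship[2->3]=1 ship[1->2]=1 ship[0->1]=2 prod=4 -> [24 14 1 1]
Step 9: demand=4,sold=1 ship[2->3]=1 ship[1->2]=1 ship[0->1]=2 prod=4 -> [26 15 1 1]
Step 10: demand=4,sold=1 ship[2->3]=1 ship[1->2]=1 ship[0->1]=2 prod=4 -> [28 16 1 1]
Step 11: demand=4,sold=1 ship[2->3]=1 ship[1->2]=1 ship[0->1]=2 prod=4 -> [30 17 1 1]
Step 12: demand=4,sold=1 ship[2->3]=1 ship[1->2]=1 ship[0->1]=2 prod=4 -> [32 18 1 1]
First stockout at step 7

7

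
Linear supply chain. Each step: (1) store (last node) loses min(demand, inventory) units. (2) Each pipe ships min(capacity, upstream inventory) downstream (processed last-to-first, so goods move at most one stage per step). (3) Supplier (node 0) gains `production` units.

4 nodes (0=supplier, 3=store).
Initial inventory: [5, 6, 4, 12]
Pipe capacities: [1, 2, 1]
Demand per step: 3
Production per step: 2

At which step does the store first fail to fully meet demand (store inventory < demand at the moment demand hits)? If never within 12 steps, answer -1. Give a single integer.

Step 1: demand=3,sold=3 ship[2->3]=1 ship[1->2]=2 ship[0->1]=1 prod=2 -> [6 5 5 10]
Step 2: demand=3,sold=3 ship[2->3]=1 ship[1->2]=2 ship[0->1]=1 prod=2 -> [7 4 6 8]
Step 3: demand=3,sold=3 ship[2->3]=1 ship[1->2]=2 ship[0->1]=1 prod=2 -> [8 3 7 6]
Step 4: demand=3,sold=3 ship[2->3]=1 ship[1->2]=2 ship[0->1]=1 prod=2 -> [9 2 8 4]
Step 5: demand=3,sold=3 ship[2->3]=1 ship[1->2]=2 ship[0->1]=1 prod=2 -> [10 1 9 2]
Step 6: demand=3,sold=2 ship[2->3]=1 ship[1->2]=1 ship[0->1]=1 prod=2 -> [11 1 9 1]
Step 7: demand=3,sold=1 ship[2->3]=1 ship[1->2]=1 ship[0->1]=1 prod=2 -> [12 1 9 1]
Step 8: demand=3,sold=1 ship[2->3]=1 ship[1->2]=1 ship[0->1]=1 prod=2 -> [13 1 9 1]
Step 9: demand=3,sold=1 ship[2->3]=1 ship[1->2]=1 ship[0->1]=1 prod=2 -> [14 1 9 1]
Step 10: demand=3,sold=1 ship[2->3]=1 ship[1->2]=1 ship[0->1]=1 prod=2 -> [15 1 9 1]
Step 11: demand=3,sold=1 ship[2->3]=1 ship[1->2]=1 ship[0->1]=1 prod=2 -> [16 1 9 1]
Step 12: demand=3,sold=1 ship[2->3]=1 ship[1->2]=1 ship[0->1]=1 prod=2 -> [17 1 9 1]
First stockout at step 6

6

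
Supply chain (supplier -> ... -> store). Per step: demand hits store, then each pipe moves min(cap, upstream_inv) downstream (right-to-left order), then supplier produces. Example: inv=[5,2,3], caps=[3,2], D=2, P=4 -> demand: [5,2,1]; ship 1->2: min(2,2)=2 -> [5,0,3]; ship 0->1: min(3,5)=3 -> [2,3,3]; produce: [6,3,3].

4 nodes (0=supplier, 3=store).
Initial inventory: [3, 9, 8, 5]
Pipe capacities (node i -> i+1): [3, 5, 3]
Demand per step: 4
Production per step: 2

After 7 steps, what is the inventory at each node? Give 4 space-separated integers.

Step 1: demand=4,sold=4 ship[2->3]=3 ship[1->2]=5 ship[0->1]=3 prod=2 -> inv=[2 7 10 4]
Step 2: demand=4,sold=4 ship[2->3]=3 ship[1->2]=5 ship[0->1]=2 prod=2 -> inv=[2 4 12 3]
Step 3: demand=4,sold=3 ship[2->3]=3 ship[1->2]=4 ship[0->1]=2 prod=2 -> inv=[2 2 13 3]
Step 4: demand=4,sold=3 ship[2->3]=3 ship[1->2]=2 ship[0->1]=2 prod=2 -> inv=[2 2 12 3]
Step 5: demand=4,sold=3 ship[2->3]=3 ship[1->2]=2 ship[0->1]=2 prod=2 -> inv=[2 2 11 3]
Step 6: demand=4,sold=3 ship[2->3]=3 ship[1->2]=2 ship[0->1]=2 prod=2 -> inv=[2 2 10 3]
Step 7: demand=4,sold=3 ship[2->3]=3 ship[1->2]=2 ship[0->1]=2 prod=2 -> inv=[2 2 9 3]

2 2 9 3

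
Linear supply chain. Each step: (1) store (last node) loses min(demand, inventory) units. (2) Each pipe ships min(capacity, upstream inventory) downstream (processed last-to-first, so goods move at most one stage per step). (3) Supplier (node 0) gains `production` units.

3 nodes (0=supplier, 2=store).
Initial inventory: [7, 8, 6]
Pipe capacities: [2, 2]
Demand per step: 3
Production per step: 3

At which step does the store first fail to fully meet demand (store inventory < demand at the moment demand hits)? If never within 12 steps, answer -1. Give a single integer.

Step 1: demand=3,sold=3 ship[1->2]=2 ship[0->1]=2 prod=3 -> [8 8 5]
Step 2: demand=3,sold=3 ship[1->2]=2 ship[0->1]=2 prod=3 -> [9 8 4]
Step 3: demand=3,sold=3 ship[1->2]=2 ship[0->1]=2 prod=3 -> [10 8 3]
Step 4: demand=3,sold=3 ship[1->2]=2 ship[0->1]=2 prod=3 -> [11 8 2]
Step 5: demand=3,sold=2 ship[1->2]=2 ship[0->1]=2 prod=3 -> [12 8 2]
Step 6: demand=3,sold=2 ship[1->2]=2 ship[0->1]=2 prod=3 -> [13 8 2]
Step 7: demand=3,sold=2 ship[1->2]=2 ship[0->1]=2 prod=3 -> [14 8 2]
Step 8: demand=3,sold=2 ship[1->2]=2 ship[0->1]=2 prod=3 -> [15 8 2]
Step 9: demand=3,sold=2 ship[1->2]=2 ship[0->1]=2 prod=3 -> [16 8 2]
Step 10: demand=3,sold=2 ship[1->2]=2 ship[0->1]=2 prod=3 -> [17 8 2]
Step 11: demand=3,sold=2 ship[1->2]=2 ship[0->1]=2 prod=3 -> [18 8 2]
Step 12: demand=3,sold=2 ship[1->2]=2 ship[0->1]=2 prod=3 -> [19 8 2]
First stockout at step 5

5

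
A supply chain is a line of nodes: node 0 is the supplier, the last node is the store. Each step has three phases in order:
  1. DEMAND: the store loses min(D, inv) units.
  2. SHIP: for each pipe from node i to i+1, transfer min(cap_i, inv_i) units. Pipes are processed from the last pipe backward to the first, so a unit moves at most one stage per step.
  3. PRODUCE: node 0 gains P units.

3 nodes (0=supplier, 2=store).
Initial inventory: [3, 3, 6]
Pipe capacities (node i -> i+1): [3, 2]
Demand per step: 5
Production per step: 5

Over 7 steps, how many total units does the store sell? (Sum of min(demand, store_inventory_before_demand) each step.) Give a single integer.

Answer: 18

Derivation:
Step 1: sold=5 (running total=5) -> [5 4 3]
Step 2: sold=3 (running total=8) -> [7 5 2]
Step 3: sold=2 (running total=10) -> [9 6 2]
Step 4: sold=2 (running total=12) -> [11 7 2]
Step 5: sold=2 (running total=14) -> [13 8 2]
Step 6: sold=2 (running total=16) -> [15 9 2]
Step 7: sold=2 (running total=18) -> [17 10 2]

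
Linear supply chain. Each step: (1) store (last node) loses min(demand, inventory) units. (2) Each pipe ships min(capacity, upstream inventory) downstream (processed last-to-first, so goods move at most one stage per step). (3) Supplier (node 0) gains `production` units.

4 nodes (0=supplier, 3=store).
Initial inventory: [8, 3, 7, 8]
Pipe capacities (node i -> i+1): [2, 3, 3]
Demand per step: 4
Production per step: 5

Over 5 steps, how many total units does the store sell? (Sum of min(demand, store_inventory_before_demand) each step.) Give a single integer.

Answer: 20

Derivation:
Step 1: sold=4 (running total=4) -> [11 2 7 7]
Step 2: sold=4 (running total=8) -> [14 2 6 6]
Step 3: sold=4 (running total=12) -> [17 2 5 5]
Step 4: sold=4 (running total=16) -> [20 2 4 4]
Step 5: sold=4 (running total=20) -> [23 2 3 3]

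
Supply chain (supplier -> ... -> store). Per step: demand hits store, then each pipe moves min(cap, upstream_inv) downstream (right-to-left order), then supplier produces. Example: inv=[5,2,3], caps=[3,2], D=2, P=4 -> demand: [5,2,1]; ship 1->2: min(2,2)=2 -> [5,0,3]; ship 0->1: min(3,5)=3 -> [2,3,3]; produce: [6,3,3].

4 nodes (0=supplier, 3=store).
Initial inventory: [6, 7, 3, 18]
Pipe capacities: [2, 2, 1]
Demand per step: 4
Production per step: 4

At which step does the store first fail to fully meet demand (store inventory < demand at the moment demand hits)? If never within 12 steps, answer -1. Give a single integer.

Step 1: demand=4,sold=4 ship[2->3]=1 ship[1->2]=2 ship[0->1]=2 prod=4 -> [8 7 4 15]
Step 2: demand=4,sold=4 ship[2->3]=1 ship[1->2]=2 ship[0->1]=2 prod=4 -> [10 7 5 12]
Step 3: demand=4,sold=4 ship[2->3]=1 ship[1->2]=2 ship[0->1]=2 prod=4 -> [12 7 6 9]
Step 4: demand=4,sold=4 ship[2->3]=1 ship[1->2]=2 ship[0->1]=2 prod=4 -> [14 7 7 6]
Step 5: demand=4,sold=4 ship[2->3]=1 ship[1->2]=2 ship[0->1]=2 prod=4 -> [16 7 8 3]
Step 6: demand=4,sold=3 ship[2->3]=1 ship[1->2]=2 ship[0->1]=2 prod=4 -> [18 7 9 1]
Step 7: demand=4,sold=1 ship[2->3]=1 ship[1->2]=2 ship[0->1]=2 prod=4 -> [20 7 10 1]
Step 8: demand=4,sold=1 ship[2->3]=1 ship[1->2]=2 ship[0->1]=2 prod=4 -> [22 7 11 1]
Step 9: demand=4,sold=1 ship[2->3]=1 ship[1->2]=2 ship[0->1]=2 prod=4 -> [24 7 12 1]
Step 10: demand=4,sold=1 ship[2->3]=1 ship[1->2]=2 ship[0->1]=2 prod=4 -> [26 7 13 1]
Step 11: demand=4,sold=1 ship[2->3]=1 ship[1->2]=2 ship[0->1]=2 prod=4 -> [28 7 14 1]
Step 12: demand=4,sold=1 ship[2->3]=1 ship[1->2]=2 ship[0->1]=2 prod=4 -> [30 7 15 1]
First stockout at step 6

6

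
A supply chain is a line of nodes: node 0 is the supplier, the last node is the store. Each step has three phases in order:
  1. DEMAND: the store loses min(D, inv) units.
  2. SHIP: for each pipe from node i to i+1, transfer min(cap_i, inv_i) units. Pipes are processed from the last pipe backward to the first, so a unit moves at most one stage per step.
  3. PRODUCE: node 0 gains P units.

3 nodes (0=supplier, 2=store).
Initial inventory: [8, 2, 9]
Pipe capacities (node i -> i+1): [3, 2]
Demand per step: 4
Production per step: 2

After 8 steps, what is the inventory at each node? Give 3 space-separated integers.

Step 1: demand=4,sold=4 ship[1->2]=2 ship[0->1]=3 prod=2 -> inv=[7 3 7]
Step 2: demand=4,sold=4 ship[1->2]=2 ship[0->1]=3 prod=2 -> inv=[6 4 5]
Step 3: demand=4,sold=4 ship[1->2]=2 ship[0->1]=3 prod=2 -> inv=[5 5 3]
Step 4: demand=4,sold=3 ship[1->2]=2 ship[0->1]=3 prod=2 -> inv=[4 6 2]
Step 5: demand=4,sold=2 ship[1->2]=2 ship[0->1]=3 prod=2 -> inv=[3 7 2]
Step 6: demand=4,sold=2 ship[1->2]=2 ship[0->1]=3 prod=2 -> inv=[2 8 2]
Step 7: demand=4,sold=2 ship[1->2]=2 ship[0->1]=2 prod=2 -> inv=[2 8 2]
Step 8: demand=4,sold=2 ship[1->2]=2 ship[0->1]=2 prod=2 -> inv=[2 8 2]

2 8 2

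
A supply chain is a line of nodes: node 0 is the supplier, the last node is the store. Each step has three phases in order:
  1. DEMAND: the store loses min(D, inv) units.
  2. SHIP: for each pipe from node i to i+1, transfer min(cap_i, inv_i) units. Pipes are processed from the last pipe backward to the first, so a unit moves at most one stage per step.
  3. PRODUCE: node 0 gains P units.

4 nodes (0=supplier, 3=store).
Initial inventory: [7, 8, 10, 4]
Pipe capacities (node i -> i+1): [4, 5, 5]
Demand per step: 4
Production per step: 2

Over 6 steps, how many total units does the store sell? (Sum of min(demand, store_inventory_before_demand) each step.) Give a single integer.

Step 1: sold=4 (running total=4) -> [5 7 10 5]
Step 2: sold=4 (running total=8) -> [3 6 10 6]
Step 3: sold=4 (running total=12) -> [2 4 10 7]
Step 4: sold=4 (running total=16) -> [2 2 9 8]
Step 5: sold=4 (running total=20) -> [2 2 6 9]
Step 6: sold=4 (running total=24) -> [2 2 3 10]

Answer: 24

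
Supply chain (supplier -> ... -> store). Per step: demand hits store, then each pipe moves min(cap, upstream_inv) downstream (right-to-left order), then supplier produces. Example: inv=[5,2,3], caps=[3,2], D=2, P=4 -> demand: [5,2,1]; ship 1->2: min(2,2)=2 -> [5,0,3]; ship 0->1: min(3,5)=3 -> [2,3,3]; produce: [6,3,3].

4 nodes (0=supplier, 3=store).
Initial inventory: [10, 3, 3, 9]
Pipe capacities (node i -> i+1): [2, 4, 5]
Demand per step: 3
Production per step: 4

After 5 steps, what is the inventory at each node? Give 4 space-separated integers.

Step 1: demand=3,sold=3 ship[2->3]=3 ship[1->2]=3 ship[0->1]=2 prod=4 -> inv=[12 2 3 9]
Step 2: demand=3,sold=3 ship[2->3]=3 ship[1->2]=2 ship[0->1]=2 prod=4 -> inv=[14 2 2 9]
Step 3: demand=3,sold=3 ship[2->3]=2 ship[1->2]=2 ship[0->1]=2 prod=4 -> inv=[16 2 2 8]
Step 4: demand=3,sold=3 ship[2->3]=2 ship[1->2]=2 ship[0->1]=2 prod=4 -> inv=[18 2 2 7]
Step 5: demand=3,sold=3 ship[2->3]=2 ship[1->2]=2 ship[0->1]=2 prod=4 -> inv=[20 2 2 6]

20 2 2 6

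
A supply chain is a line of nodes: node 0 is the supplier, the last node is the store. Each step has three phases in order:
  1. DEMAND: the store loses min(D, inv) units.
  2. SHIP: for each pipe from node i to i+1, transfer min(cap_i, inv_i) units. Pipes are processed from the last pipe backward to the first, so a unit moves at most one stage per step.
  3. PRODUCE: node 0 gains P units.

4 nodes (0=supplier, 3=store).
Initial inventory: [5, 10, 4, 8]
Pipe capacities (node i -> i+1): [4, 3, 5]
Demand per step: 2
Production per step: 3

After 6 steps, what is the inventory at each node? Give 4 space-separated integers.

Step 1: demand=2,sold=2 ship[2->3]=4 ship[1->2]=3 ship[0->1]=4 prod=3 -> inv=[4 11 3 10]
Step 2: demand=2,sold=2 ship[2->3]=3 ship[1->2]=3 ship[0->1]=4 prod=3 -> inv=[3 12 3 11]
Step 3: demand=2,sold=2 ship[2->3]=3 ship[1->2]=3 ship[0->1]=3 prod=3 -> inv=[3 12 3 12]
Step 4: demand=2,sold=2 ship[2->3]=3 ship[1->2]=3 ship[0->1]=3 prod=3 -> inv=[3 12 3 13]
Step 5: demand=2,sold=2 ship[2->3]=3 ship[1->2]=3 ship[0->1]=3 prod=3 -> inv=[3 12 3 14]
Step 6: demand=2,sold=2 ship[2->3]=3 ship[1->2]=3 ship[0->1]=3 prod=3 -> inv=[3 12 3 15]

3 12 3 15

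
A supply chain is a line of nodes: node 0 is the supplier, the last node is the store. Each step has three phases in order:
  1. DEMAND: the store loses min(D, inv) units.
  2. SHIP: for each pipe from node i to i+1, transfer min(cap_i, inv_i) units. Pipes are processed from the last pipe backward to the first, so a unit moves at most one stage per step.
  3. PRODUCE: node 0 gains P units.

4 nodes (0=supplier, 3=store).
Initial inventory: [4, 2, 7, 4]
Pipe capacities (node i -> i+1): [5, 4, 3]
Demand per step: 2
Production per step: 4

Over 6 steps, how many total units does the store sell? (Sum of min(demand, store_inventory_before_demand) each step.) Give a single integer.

Answer: 12

Derivation:
Step 1: sold=2 (running total=2) -> [4 4 6 5]
Step 2: sold=2 (running total=4) -> [4 4 7 6]
Step 3: sold=2 (running total=6) -> [4 4 8 7]
Step 4: sold=2 (running total=8) -> [4 4 9 8]
Step 5: sold=2 (running total=10) -> [4 4 10 9]
Step 6: sold=2 (running total=12) -> [4 4 11 10]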